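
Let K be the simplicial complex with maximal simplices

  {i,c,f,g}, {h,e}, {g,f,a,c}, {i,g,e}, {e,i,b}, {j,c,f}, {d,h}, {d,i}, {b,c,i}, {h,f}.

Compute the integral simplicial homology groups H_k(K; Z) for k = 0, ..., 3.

We work with the vertex ordering a < b < c < d < e < f < g < h < i < j. The simplices of K, each written with vertices in increasing order, are:

  0-simplices (10): a, b, c, d, e, f, g, h, i, j
  1-simplices (20): ac, af, ag, bc, be, bi, cf, cg, ci, cj, dh, di, eg, eh, ei, fg, fh, fi, fj, gi
  2-simplices (11): acf, acg, afg, bci, bei, cfg, cfi, cfj, cgi, egi, fgi
  3-simplices (2): acfg, cfgi

giving chain groups C_0 ≅ Z^10, C_1 ≅ Z^20, C_2 ≅ Z^11, C_3 ≅ Z^2.

The boundary map ∂_1: C_1 → C_0 sends each edge [p,q] (with p < q) to q − p.
This gives a 10×20 integer matrix of rank 9; reducing to Smith normal form yields diagonal entries (1,1,1,1,1,1,1,1,1).

The boundary map ∂_2: C_2 → C_1 sends each 2-simplex [p,q,r] to [q,r] − [p,r] + [p,q]. For instance
  ∂afg = fg − ag + af,
  ∂egi = gi − ei + eg.
The resulting 20×11 matrix has rank 9, and its Smith normal form has invariant factors (1,1,1,1,1,1,1,1,1).

∂_3: C_3 → C_2 sends each 3-simplex σ to the alternating sum Σ_i (−1)^i (σ with its i-th vertex removed). For instance
  ∂cfgi = fgi − cgi + cfi − cfg,
  ∂acfg = cfg − afg + acg − acf.
The 11×2 boundary matrix has rank 2 and Smith normal form diag(1,1).

Computing H_k = (kernel of ∂_k) / (image of ∂_{k+1}):

  H_0: rank C_0 − rank ∂_1 = 10 − 9 = 1, and the invariant factors of ∂_1 are all 1, so H_0 = Z.
  H_1: rank ker ∂_1 − rank ∂_2 = (20 − 9) − 9 = 2, and the invariant factors of ∂_2 are all 1, so H_1 = Z^2.
  H_2: rank ker ∂_2 − rank ∂_3 = (11 − 9) − 2 = 0, and the invariant factors of ∂_3 are all 1, so H_2 = 0.
  H_3: rank ker ∂_3 − rank ∂_4 = (2 − 2) − 0 = 0, and there is no ∂_4, so H_3 = 0.

H_0 = Z,  H_1 = Z^2,  H_2 = 0,  H_3 = 0.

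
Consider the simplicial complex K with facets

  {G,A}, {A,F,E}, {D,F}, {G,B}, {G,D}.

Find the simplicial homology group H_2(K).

H_2 ≅ 0.

Take the total order A < B < D < E < F < G on the vertex set. Then K (dimension 2) consists of the simplices:

  0-simplices (6): A, B, D, E, F, G
  1-simplices (7): AE, AF, AG, BG, DF, DG, EF
  2-simplices (1): AEF

Hence C_0 ≅ Z^6, C_1 ≅ Z^7, C_2 ≅ Z^1.

The boundary map ∂_1: C_1 → C_0 is given by ∂[p,q] = [q] − [p]. For instance
  ∂DF = F − D.
This gives a 6×7 integer matrix of rank 5; reducing to Smith normal form yields diagonal entries (1,1,1,1,1).

Boundary ∂_2: C_2 → C_1 sends each 2-simplex [p,q,r] to [q,r] − [p,r] + [p,q]. For instance
  ∂AEF = EF − AF + AE.
The resulting 7×1 matrix has rank 1, and its Smith normal form has invariant factors (1).

Now H_k = ker ∂_k / im ∂_{k+1}, so:

  H_2: rank ker ∂_2 − rank ∂_3 = (1 − 1) − 0 = 0, and there is no ∂_3, so H_2 = 0.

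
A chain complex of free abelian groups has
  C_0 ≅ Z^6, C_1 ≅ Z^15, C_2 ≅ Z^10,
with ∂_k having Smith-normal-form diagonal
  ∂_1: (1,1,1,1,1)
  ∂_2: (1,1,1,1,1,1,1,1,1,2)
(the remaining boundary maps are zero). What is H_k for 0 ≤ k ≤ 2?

H_0: b_0 = 6 − 0 − 5 = 1; torsion from ∂_1 factors > 1: none. So H_0 ≅ Z.
H_1: b_1 = 15 − 5 − 10 = 0; torsion from ∂_2 factors > 1: [2]. So H_1 ≅ Z/2Z.
H_2: b_2 = 10 − 10 − 0 = 0; torsion from ∂_3 factors > 1: none. So H_2 ≅ 0.

H_0 ≅ Z,  H_1 ≅ Z/2Z,  H_2 = 0.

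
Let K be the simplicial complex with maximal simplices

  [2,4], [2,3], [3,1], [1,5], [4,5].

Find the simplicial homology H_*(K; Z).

H_0 ≅ Z,  H_1 ≅ Z.

Fix the vertex order 1 < 2 < 3 < 4 < 5 and write every simplex with vertices in increasing order. Then dim K = 1 and the simplices of K are:

  0-simplices (5): [1], [2], [3], [4], [5]
  1-simplices (5): [1,3], [1,5], [2,3], [2,4], [4,5]

Hence C_0 ≅ Z^5, C_1 ≅ Z^5.

∂_1: C_1 → C_0 is given by ∂[p,q] = [q] − [p]. For instance
  ∂[1,3] = [3] − [1].
The resulting 5×5 matrix has rank 4, and its Smith normal form has invariant factors (1,1,1,1).

Now H_k = ker ∂_k / im ∂_{k+1}, so:

  H_0: rank C_0 − rank ∂_1 = 5 − 4 = 1, and the invariant factors of ∂_1 are all 1, so H_0 = Z.
  H_1: rank ker ∂_1 − rank ∂_2 = (5 − 4) − 0 = 1, and there is no ∂_2, so H_1 = Z.

As a check, the Euler characteristic is 5 − 5 = 0, which agrees with 1 − 1 = 0.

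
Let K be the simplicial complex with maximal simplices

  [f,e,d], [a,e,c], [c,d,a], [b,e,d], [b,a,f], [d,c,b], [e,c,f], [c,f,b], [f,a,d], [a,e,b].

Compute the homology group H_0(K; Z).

Order the vertices as a < b < c < d < e < f. Listing each simplex with vertices in this order, K has dimension 2 with simplices:

  0-simplices (6): a, b, c, d, e, f
  1-simplices (15): ab, ac, ad, ae, af, bc, bd, be, bf, cd, ce, cf, de, df, ef
  2-simplices (10): abe, abf, acd, ace, adf, bcd, bcf, bde, cef, def

Hence C_0 ≅ Z^6, C_1 ≅ Z^15, C_2 ≅ Z^10.

The boundary map ∂_1: C_1 → C_0 is given by ∂[p,q] = [q] − [p]. For instance
  ∂bc = c − b.
The 6×15 boundary matrix has rank 5 and Smith normal form diag(1,1,1,1,1).

The boundary map ∂_2: C_2 → C_1 acts by ∂[p,q,r] = [q,r] − [p,r] + [p,q]. For instance
  ∂adf = df − af + ad,
  ∂bde = de − be + bd.
The resulting 15×10 matrix has rank 10, and its Smith normal form has invariant factors (1,1,1,1,1,1,1,1,1,2).

Now H_k = ker ∂_k / im ∂_{k+1}, so:

  H_0: rank C_0 − rank ∂_1 = 6 − 5 = 1, and the invariant factors of ∂_1 are all 1, so H_0 = Z.

H_0 = Z.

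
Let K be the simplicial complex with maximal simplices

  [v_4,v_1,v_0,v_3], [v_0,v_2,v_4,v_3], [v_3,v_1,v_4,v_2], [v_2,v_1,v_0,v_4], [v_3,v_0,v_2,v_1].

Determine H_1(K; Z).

Fix the vertex order v_0 < v_1 < v_2 < v_3 < v_4 and write every simplex with vertices in increasing order. Then dim K = 3 and the simplices of K are:

  0-simplices (5): [v_0], [v_1], [v_2], [v_3], [v_4]
  1-simplices (10): [v_0,v_1], [v_0,v_2], [v_0,v_3], [v_0,v_4], [v_1,v_2], [v_1,v_3], [v_1,v_4], [v_2,v_3], [v_2,v_4], [v_3,v_4]
  2-simplices (10): [v_0,v_1,v_2], [v_0,v_1,v_3], [v_0,v_1,v_4], [v_0,v_2,v_3], [v_0,v_2,v_4], [v_0,v_3,v_4], [v_1,v_2,v_3], [v_1,v_2,v_4], [v_1,v_3,v_4], [v_2,v_3,v_4]
  3-simplices (5): [v_0,v_1,v_2,v_3], [v_0,v_1,v_2,v_4], [v_0,v_1,v_3,v_4], [v_0,v_2,v_3,v_4], [v_1,v_2,v_3,v_4]

Hence C_0 ≅ Z^5, C_1 ≅ Z^10, C_2 ≅ Z^10, C_3 ≅ Z^5.

∂_1: C_1 → C_0 is given by ∂[p,q] = [q] − [p]. For instance
  ∂[v_1,v_3] = [v_3] − [v_1].
The resulting 5×10 matrix has rank 4, and its Smith normal form has invariant factors (1,1,1,1).

∂_2: C_2 → C_1 acts by ∂[p,q,r] = [q,r] − [p,r] + [p,q]. For instance
  ∂[v_2,v_3,v_4] = [v_3,v_4] − [v_2,v_4] + [v_2,v_3],
  ∂[v_0,v_1,v_3] = [v_1,v_3] − [v_0,v_3] + [v_0,v_1].
As a 10×10 matrix over Z this has rank 6, with invariant factors (1,1,1,1,1,1).

Boundary ∂_3: C_3 → C_2 sends each 3-simplex σ to the alternating sum Σ_i (−1)^i (σ with its i-th vertex removed). For instance
  ∂[v_0,v_1,v_2,v_4] = [v_1,v_2,v_4] − [v_0,v_2,v_4] + [v_0,v_1,v_4] − [v_0,v_1,v_2],
  ∂[v_0,v_2,v_3,v_4] = [v_2,v_3,v_4] − [v_0,v_3,v_4] + [v_0,v_2,v_4] − [v_0,v_2,v_3].
The 10×5 boundary matrix has rank 4 and Smith normal form diag(1,1,1,1).

Computing H_k = (kernel of ∂_k) / (image of ∂_{k+1}):

  H_1: rank ker ∂_1 − rank ∂_2 = (10 − 4) − 6 = 0, and the invariant factors of ∂_2 are all 1, so H_1 ≅ 0.

(K is a triangulation of the 3-sphere S^3.)

H_1 = 0.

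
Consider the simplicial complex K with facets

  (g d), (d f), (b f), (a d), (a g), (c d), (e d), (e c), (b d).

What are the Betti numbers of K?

b_0 = 1, b_1 = 3.

Order the vertices as a < b < c < d < e < f < g. Listing each simplex with vertices in this order, K has dimension 1 with simplices:

  0-simplices (7): a, b, c, d, e, f, g
  1-simplices (9): ad, ag, bd, bf, cd, ce, de, df, dg

Hence C_0 ≅ Z^7, C_1 ≅ Z^9.

The boundary map ∂_1: C_1 → C_0 maps an edge to its endpoints' difference, ∂[p,q] = q − p. For instance
  ∂ce = e − c.
As a 7×9 matrix over Z this has rank 6, with invariant factors (1,1,1,1,1,1).

Reading off H_k = ker ∂_k / im ∂_{k+1}:

  H_0: rank C_0 − rank ∂_1 = 7 − 6 = 1, and the invariant factors of ∂_1 are all 1, so H_0 = Z.
  H_1: rank ker ∂_1 − rank ∂_2 = (9 − 6) − 0 = 3, and there is no ∂_2, so H_1 = Z^3.

(K is a triangulation of a wedge of 3 circles.)

Hence the Betti numbers are b_0 = 1, b_1 = 3.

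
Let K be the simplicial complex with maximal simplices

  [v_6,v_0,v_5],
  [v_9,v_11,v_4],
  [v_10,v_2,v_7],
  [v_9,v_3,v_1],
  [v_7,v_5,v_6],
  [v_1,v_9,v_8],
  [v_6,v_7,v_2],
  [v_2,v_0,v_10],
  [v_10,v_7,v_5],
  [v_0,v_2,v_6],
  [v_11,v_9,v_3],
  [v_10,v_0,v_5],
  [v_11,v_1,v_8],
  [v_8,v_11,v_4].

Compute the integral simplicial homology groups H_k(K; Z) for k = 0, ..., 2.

We work with the vertex ordering v_0 < v_1 < v_2 < v_3 < v_4 < v_5 < v_6 < v_7 < v_8 < v_9 < v_10 < v_11. The simplices of K, each written with vertices in increasing order, are:

  0-simplices (12): [v_0], [v_1], [v_2], [v_3], [v_4], [v_5], [v_6], [v_7], [v_8], [v_9], [v_10], [v_11]
  1-simplices (24): (24 of them)
  2-simplices (14): (14 of them)

Hence C_0 ≅ Z^12, C_1 ≅ Z^24, C_2 ≅ Z^14.

The boundary map ∂_1: C_1 → C_0 sends each edge [p,q] (with p < q) to q − p. For instance
  ∂[v_1,v_8] = [v_8] − [v_1].
This gives a 12×24 integer matrix of rank 10; reducing to Smith normal form yields diagonal entries (1,1,1,1,1,1,1,1,1,1).

The boundary map ∂_2: C_2 → C_1 sends each 2-simplex [p,q,r] to [q,r] − [p,r] + [p,q]. For instance
  ∂[v_0,v_5,v_10] = [v_5,v_10] − [v_0,v_10] + [v_0,v_5],
  ∂[v_1,v_8,v_9] = [v_8,v_9] − [v_1,v_9] + [v_1,v_8].
The 24×14 boundary matrix has rank 13 and Smith normal form diag(1,1,1,1,1,1,1,1,1,1,1,1,1).

Computing H_k = (kernel of ∂_k) / (image of ∂_{k+1}):

  H_0: rank C_0 − rank ∂_1 = 12 − 10 = 2, and the invariant factors of ∂_1 are all 1, so H_0 ≅ Z^2.
  H_1: rank ker ∂_1 − rank ∂_2 = (24 − 10) − 13 = 1, and the invariant factors of ∂_2 are all 1, so H_1 ≅ Z.
  H_2: rank ker ∂_2 − rank ∂_3 = (14 − 13) − 0 = 1, and there is no ∂_3, so H_2 ≅ Z.

H_0 = Z^2,  H_1 = Z,  H_2 = Z.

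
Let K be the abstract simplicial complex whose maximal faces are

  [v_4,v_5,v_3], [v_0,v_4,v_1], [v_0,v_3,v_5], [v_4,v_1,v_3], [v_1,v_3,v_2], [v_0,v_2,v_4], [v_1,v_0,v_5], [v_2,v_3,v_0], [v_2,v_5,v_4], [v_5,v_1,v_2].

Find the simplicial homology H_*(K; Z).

Order the vertices as v_0 < v_1 < v_2 < v_3 < v_4 < v_5. Listing each simplex with vertices in this order, K has dimension 2 with simplices:

  0-simplices (6): [v_0], [v_1], [v_2], [v_3], [v_4], [v_5]
  1-simplices (15): (15 of them)
  2-simplices (10): [v_0,v_1,v_4], [v_0,v_1,v_5], [v_0,v_2,v_3], [v_0,v_2,v_4], [v_0,v_3,v_5], [v_1,v_2,v_3], [v_1,v_2,v_5], [v_1,v_3,v_4], [v_2,v_4,v_5], [v_3,v_4,v_5]

giving chain groups C_0 ≅ Z^6, C_1 ≅ Z^15, C_2 ≅ Z^10.

Boundary ∂_1: C_1 → C_0 sends each edge [p,q] (with p < q) to q − p.
The resulting 6×15 matrix has rank 5, and its Smith normal form has invariant factors (1,1,1,1,1).

The boundary map ∂_2: C_2 → C_1 acts by ∂[p,q,r] = [q,r] − [p,r] + [p,q]. For instance
  ∂[v_3,v_4,v_5] = [v_4,v_5] − [v_3,v_5] + [v_3,v_4],
  ∂[v_1,v_2,v_3] = [v_2,v_3] − [v_1,v_3] + [v_1,v_2].
The resulting 15×10 matrix has rank 10, and its Smith normal form has invariant factors (1,1,1,1,1,1,1,1,1,2).

Now H_k = ker ∂_k / im ∂_{k+1}, so:

  H_0: rank C_0 − rank ∂_1 = 6 − 5 = 1, and the invariant factors of ∂_1 are all 1, so H_0 = Z.
  H_1: rank ker ∂_1 − rank ∂_2 = (15 − 5) − 10 = 0, and ∂_2 has invariant factor 2 > 1, so H_1 = Z/2.
  H_2: rank ker ∂_2 − rank ∂_3 = (10 − 10) − 0 = 0, and there is no ∂_3, so H_2 = 0.

As a check, the Euler characteristic is 6 − 15 + 10 = 1, which agrees with 1 − 0 + 0 = 1.

H_0 ≅ Z,  H_1 ≅ Z/2,  H_2 = 0.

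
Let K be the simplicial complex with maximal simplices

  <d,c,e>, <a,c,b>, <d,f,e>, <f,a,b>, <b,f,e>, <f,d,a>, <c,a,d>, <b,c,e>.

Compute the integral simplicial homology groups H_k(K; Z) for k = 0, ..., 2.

H_0 = Z,  H_1 = 0,  H_2 = Z.

Fix the vertex order a < b < c < d < e < f and write every simplex with vertices in increasing order. Then dim K = 2 and the simplices of K are:

  0-simplices (6): a, b, c, d, e, f
  1-simplices (12): ab, ac, ad, af, bc, be, bf, cd, ce, de, df, ef
  2-simplices (8): abc, abf, acd, adf, bce, bef, cde, def

giving chain groups C_0 ≅ Z^6, C_1 ≅ Z^12, C_2 ≅ Z^8.

The boundary map ∂_1: C_1 → C_0 maps an edge to its endpoints' difference, ∂[p,q] = q − p.
As a 6×12 matrix over Z this has rank 5, with invariant factors (1,1,1,1,1).

Boundary ∂_2: C_2 → C_1 acts by ∂[p,q,r] = [q,r] − [p,r] + [p,q]. For instance
  ∂acd = cd − ad + ac,
  ∂bef = ef − bf + be.
The 12×8 boundary matrix has rank 7 and Smith normal form diag(1,1,1,1,1,1,1).

Now H_k = ker ∂_k / im ∂_{k+1}, so:

  H_0: rank C_0 − rank ∂_1 = 6 − 5 = 1, and the invariant factors of ∂_1 are all 1, so H_0 = Z.
  H_1: rank ker ∂_1 − rank ∂_2 = (12 − 5) − 7 = 0, and the invariant factors of ∂_2 are all 1, so H_1 = 0.
  H_2: rank ker ∂_2 − rank ∂_3 = (8 − 7) − 0 = 1, and there is no ∂_3, so H_2 = Z.

As a check, the Euler characteristic is 6 − 12 + 8 = 2, which agrees with 1 − 0 + 1 = 2.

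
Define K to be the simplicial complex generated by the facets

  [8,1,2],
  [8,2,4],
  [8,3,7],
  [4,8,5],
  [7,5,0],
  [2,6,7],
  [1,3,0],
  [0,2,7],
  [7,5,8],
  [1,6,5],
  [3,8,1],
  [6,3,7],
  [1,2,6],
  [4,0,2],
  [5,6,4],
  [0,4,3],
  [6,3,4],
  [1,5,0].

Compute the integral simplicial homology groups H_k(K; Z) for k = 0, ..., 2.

Fix the vertex order 0 < 1 < 2 < 3 < 4 < 5 < 6 < 7 < 8 and write every simplex with vertices in increasing order. Then dim K = 2 and the simplices of K are:

  0-simplices (9): [0], [1], [2], [3], [4], [5], [6], [7], [8]
  1-simplices (27): (27 of them)
  2-simplices (18): [0,1,3], [0,1,5], [0,2,4], [0,2,7], [0,3,4], [0,5,7], [1,2,6], [1,2,8], [1,3,8], [1,5,6], [2,4,8], [2,6,7], [3,4,6], [3,6,7], [3,7,8], [4,5,6], [4,5,8], [5,7,8]

Hence C_0 ≅ Z^9, C_1 ≅ Z^27, C_2 ≅ Z^18.

Boundary ∂_1: C_1 → C_0 maps an edge to its endpoints' difference, ∂[p,q] = q − p. For instance
  ∂[0,5] = [5] − [0].
As a 9×27 matrix over Z this has rank 8, with invariant factors (1,1,1,1,1,1,1,1).

∂_2: C_2 → C_1 sends each 2-simplex [p,q,r] to [q,r] − [p,r] + [p,q]. For instance
  ∂[4,5,8] = [5,8] − [4,8] + [4,5],
  ∂[0,2,7] = [2,7] − [0,7] + [0,2].
The 27×18 boundary matrix has rank 17 and Smith normal form diag(1,1,1,1,1,1,1,1,1,1,1,1,1,1,1,1,1).

From H_k ≅ ker(∂_k) / im(∂_{k+1}) we obtain:

  H_0: rank C_0 − rank ∂_1 = 9 − 8 = 1, and the invariant factors of ∂_1 are all 1, so H_0 ≅ Z.
  H_1: rank ker ∂_1 − rank ∂_2 = (27 − 8) − 17 = 2, and the invariant factors of ∂_2 are all 1, so H_1 ≅ Z^2.
  H_2: rank ker ∂_2 − rank ∂_3 = (18 − 17) − 0 = 1, and there is no ∂_3, so H_2 ≅ Z.

H_0 = Z,  H_1 = Z^2,  H_2 = Z.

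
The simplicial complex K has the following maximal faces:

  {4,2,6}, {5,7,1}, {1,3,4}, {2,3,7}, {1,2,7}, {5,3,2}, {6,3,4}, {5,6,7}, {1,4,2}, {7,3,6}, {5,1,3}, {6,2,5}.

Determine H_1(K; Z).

H_1 ≅ Z/2.

Take the total order 1 < 2 < 3 < 4 < 5 < 6 < 7 on the vertex set. Then K (dimension 2) consists of the simplices:

  0-simplices (7): [1], [2], [3], [4], [5], [6], [7]
  1-simplices (18): [1,2], [1,3], [1,4], [1,5], [1,7], [2,3], [2,4], [2,5], [2,6], [2,7], [3,4], [3,5], [3,6], [3,7], [4,6], [5,6], [5,7], [6,7]
  2-simplices (12): [1,2,4], [1,2,7], [1,3,4], [1,3,5], [1,5,7], [2,3,5], [2,3,7], [2,4,6], [2,5,6], [3,4,6], [3,6,7], [5,6,7]

giving chain groups C_0 ≅ Z^7, C_1 ≅ Z^18, C_2 ≅ Z^12.

The boundary map ∂_1: C_1 → C_0 sends each edge [p,q] (with p < q) to q − p. For instance
  ∂[3,6] = [6] − [3].
This gives a 7×18 integer matrix of rank 6; reducing to Smith normal form yields diagonal entries (1,1,1,1,1,1).

∂_2: C_2 → C_1 maps a triangle to the signed sum of its edges. For instance
  ∂[1,2,4] = [2,4] − [1,4] + [1,2],
  ∂[2,5,6] = [5,6] − [2,6] + [2,5].
The 18×12 boundary matrix has rank 12 and Smith normal form diag(1,1,1,1,1,1,1,1,1,1,1,2).

Now H_k = ker ∂_k / im ∂_{k+1}, so:

  H_1: rank ker ∂_1 − rank ∂_2 = (18 − 6) − 12 = 0, and ∂_2 has invariant factor 2 > 1, so H_1 = Z/2.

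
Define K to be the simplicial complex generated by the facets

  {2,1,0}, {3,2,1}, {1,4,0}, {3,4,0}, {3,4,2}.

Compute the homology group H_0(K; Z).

H_0 ≅ Z.

Order the vertices as 0 < 1 < 2 < 3 < 4. Listing each simplex with vertices in this order, K has dimension 2 with simplices:

  0-simplices (5): [0], [1], [2], [3], [4]
  1-simplices (10): [0,1], [0,2], [0,3], [0,4], [1,2], [1,3], [1,4], [2,3], [2,4], [3,4]
  2-simplices (5): [0,1,2], [0,1,4], [0,3,4], [1,2,3], [2,3,4]

giving chain groups C_0 ≅ Z^5, C_1 ≅ Z^10, C_2 ≅ Z^5.

The boundary map ∂_1: C_1 → C_0 sends each edge [p,q] (with p < q) to q − p. For instance
  ∂[0,3] = [3] − [0].
As a 5×10 matrix over Z this has rank 4, with invariant factors (1,1,1,1).

∂_2: C_2 → C_1 acts by ∂[p,q,r] = [q,r] − [p,r] + [p,q]. For instance
  ∂[0,1,4] = [1,4] − [0,4] + [0,1],
  ∂[2,3,4] = [3,4] − [2,4] + [2,3].
As a 10×5 matrix over Z this has rank 5, with invariant factors (1,1,1,1,1).

From H_k ≅ ker(∂_k) / im(∂_{k+1}) we obtain:

  H_0: rank C_0 − rank ∂_1 = 5 − 4 = 1, and the invariant factors of ∂_1 are all 1, so H_0 = Z.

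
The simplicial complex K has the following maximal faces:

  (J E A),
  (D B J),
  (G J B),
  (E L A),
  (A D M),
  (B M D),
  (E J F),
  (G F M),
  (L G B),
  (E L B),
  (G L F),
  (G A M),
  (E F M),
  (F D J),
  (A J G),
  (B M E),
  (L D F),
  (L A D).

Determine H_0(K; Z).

H_0 = Z.

K has 9 vertices, 27 edges, 18 triangles.
rank ∂_0 = 0, rank ∂_1 = 8 ⇒ b_0 = 9 − 0 − 8 = 1; all invariant factors of ∂_1 are 1 so no torsion. So H_0 = Z.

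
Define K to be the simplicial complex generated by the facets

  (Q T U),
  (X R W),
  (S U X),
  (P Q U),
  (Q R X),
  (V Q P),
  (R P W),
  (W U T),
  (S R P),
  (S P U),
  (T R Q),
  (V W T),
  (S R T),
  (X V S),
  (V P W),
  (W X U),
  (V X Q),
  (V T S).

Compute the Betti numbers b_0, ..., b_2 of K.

b_0 = 1, b_1 = 2, b_2 = 1.

Take the total order P < Q < R < S < T < U < V < W < X on the vertex set. Then K (dimension 2) consists of the simplices:

  0-simplices (9): P, Q, R, S, T, U, V, W, X
  1-simplices (27): PQ, PR, PS, PU, PV, PW, QR, QT, QU, QV, QX, RS, RT, RW, RX, ST, SU, SV, SX, TU, TV, TW, UW, UX, VW, VX, WX
  2-simplices (18): PQU, PQV, PRS, PRW, PSU, PVW, QRT, QRX, QTU, QVX, RST, RWX, STV, SUX, SVX, TUW, TVW, UWX

Hence C_0 ≅ Z^9, C_1 ≅ Z^27, C_2 ≅ Z^18.

The boundary map ∂_1: C_1 → C_0 sends each edge [p,q] (with p < q) to q − p.
As a 9×27 matrix over Z this has rank 8, with invariant factors (1,1,1,1,1,1,1,1).

The boundary map ∂_2: C_2 → C_1 maps a triangle to the signed sum of its edges. For instance
  ∂PQV = QV − PV + PQ,
  ∂SUX = UX − SX + SU.
The resulting 27×18 matrix has rank 17, and its Smith normal form has invariant factors (1,1,1,1,1,1,1,1,1,1,1,1,1,1,1,1,1).

From H_k ≅ ker(∂_k) / im(∂_{k+1}) we obtain:

  H_0: rank C_0 − rank ∂_1 = 9 − 8 = 1, and the invariant factors of ∂_1 are all 1, so H_0 = Z.
  H_1: rank ker ∂_1 − rank ∂_2 = (27 − 8) − 17 = 2, and the invariant factors of ∂_2 are all 1, so H_1 = Z^2.
  H_2: rank ker ∂_2 − rank ∂_3 = (18 − 17) − 0 = 1, and there is no ∂_3, so H_2 = Z.

Hence the Betti numbers are b_0 = 1, b_1 = 2, b_2 = 1.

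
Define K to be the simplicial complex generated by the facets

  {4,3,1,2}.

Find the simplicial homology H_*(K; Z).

H_0 ≅ Z,  H_1 = 0,  H_2 = 0,  H_3 = 0.

We work with the vertex ordering 1 < 2 < 3 < 4. The simplices of K, each written with vertices in increasing order, are:

  0-simplices (4): [1], [2], [3], [4]
  1-simplices (6): [1,2], [1,3], [1,4], [2,3], [2,4], [3,4]
  2-simplices (4): [1,2,3], [1,2,4], [1,3,4], [2,3,4]
  3-simplices (1): [1,2,3,4]

Hence C_0 ≅ Z^4, C_1 ≅ Z^6, C_2 ≅ Z^4, C_3 ≅ Z^1.

∂_1: C_1 → C_0 maps an edge to its endpoints' difference, ∂[p,q] = q − p.
The resulting 4×6 matrix has rank 3, and its Smith normal form has invariant factors (1,1,1).

The boundary map ∂_2: C_2 → C_1 acts by ∂[p,q,r] = [q,r] − [p,r] + [p,q]. For instance
  ∂[1,2,4] = [2,4] − [1,4] + [1,2],
  ∂[1,3,4] = [3,4] − [1,4] + [1,3].
The 6×4 boundary matrix has rank 3 and Smith normal form diag(1,1,1).

The boundary map ∂_3: C_3 → C_2 sends each 3-simplex σ to the alternating sum Σ_i (−1)^i (σ with its i-th vertex removed). For instance
  ∂[1,2,3,4] = [2,3,4] − [1,3,4] + [1,2,4] − [1,2,3].
As a 4×1 matrix over Z this has rank 1, with invariant factors (1).

Computing H_k = (kernel of ∂_k) / (image of ∂_{k+1}):

  H_0: rank C_0 − rank ∂_1 = 4 − 3 = 1, and the invariant factors of ∂_1 are all 1, so H_0 ≅ Z.
  H_1: rank ker ∂_1 − rank ∂_2 = (6 − 3) − 3 = 0, and the invariant factors of ∂_2 are all 1, so H_1 ≅ 0.
  H_2: rank ker ∂_2 − rank ∂_3 = (4 − 3) − 1 = 0, and the invariant factors of ∂_3 are all 1, so H_2 ≅ 0.
  H_3: rank ker ∂_3 − rank ∂_4 = (1 − 1) − 0 = 0, and there is no ∂_4, so H_3 ≅ 0.

(K is a triangulation of the 3-simplex.)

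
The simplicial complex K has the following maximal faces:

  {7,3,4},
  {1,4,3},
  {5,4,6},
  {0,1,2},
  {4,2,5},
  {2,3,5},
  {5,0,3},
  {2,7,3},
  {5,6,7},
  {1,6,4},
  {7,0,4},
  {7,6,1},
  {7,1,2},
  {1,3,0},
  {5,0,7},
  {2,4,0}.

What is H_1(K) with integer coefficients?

We work with the vertex ordering 0 < 1 < 2 < 3 < 4 < 5 < 6 < 7. The simplices of K, each written with vertices in increasing order, are:

  0-simplices (8): [0], [1], [2], [3], [4], [5], [6], [7]
  1-simplices (24): (24 of them)
  2-simplices (16): [0,1,2], [0,1,3], [0,2,4], [0,3,5], [0,4,7], [0,5,7], [1,2,7], [1,3,4], [1,4,6], [1,6,7], [2,3,5], [2,3,7], [2,4,5], [3,4,7], [4,5,6], [5,6,7]

so the chain groups are C_0 ≅ Z^8, C_1 ≅ Z^24, C_2 ≅ Z^16.

∂_1: C_1 → C_0 is given by ∂[p,q] = [q] − [p]. For instance
  ∂[1,7] = [7] − [1].
The 8×24 boundary matrix has rank 7 and Smith normal form diag(1,1,1,1,1,1,1).

The boundary map ∂_2: C_2 → C_1 acts by ∂[p,q,r] = [q,r] − [p,r] + [p,q]. For instance
  ∂[0,5,7] = [5,7] − [0,7] + [0,5],
  ∂[0,3,5] = [3,5] − [0,5] + [0,3].
The 24×16 boundary matrix has rank 15 and Smith normal form diag(1,1,1,1,1,1,1,1,1,1,1,1,1,1,1).

Computing H_k = (kernel of ∂_k) / (image of ∂_{k+1}):

  H_1: rank ker ∂_1 − rank ∂_2 = (24 − 7) − 15 = 2, and the invariant factors of ∂_2 are all 1, so H_1 = Z^2.

(K is a triangulation of the torus T^2.)

H_1 = Z^2.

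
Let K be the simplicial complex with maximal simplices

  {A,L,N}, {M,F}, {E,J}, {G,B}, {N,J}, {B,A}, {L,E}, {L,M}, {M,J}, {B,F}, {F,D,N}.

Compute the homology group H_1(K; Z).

H_1 = Z^4.

We work with the vertex ordering A < B < D < E < F < G < J < L < M < N. The simplices of K, each written with vertices in increasing order, are:

  0-simplices (10): A, B, D, E, F, G, J, L, M, N
  1-simplices (15): AB, AL, AN, BF, BG, DF, DN, EJ, EL, FM, FN, JM, JN, LM, LN
  2-simplices (2): ALN, DFN

Hence C_0 ≅ Z^10, C_1 ≅ Z^15, C_2 ≅ Z^2.

∂_1: C_1 → C_0 is given by ∂[p,q] = [q] − [p].
This gives a 10×15 integer matrix of rank 9; reducing to Smith normal form yields diagonal entries (1,1,1,1,1,1,1,1,1).

The boundary map ∂_2: C_2 → C_1 acts by ∂[p,q,r] = [q,r] − [p,r] + [p,q]. For instance
  ∂ALN = LN − AN + AL,
  ∂DFN = FN − DN + DF.
This gives a 15×2 integer matrix of rank 2; reducing to Smith normal form yields diagonal entries (1,1).

From H_k ≅ ker(∂_k) / im(∂_{k+1}) we obtain:

  H_1: rank ker ∂_1 − rank ∂_2 = (15 − 9) − 2 = 4, and the invariant factors of ∂_2 are all 1, so H_1 ≅ Z^4.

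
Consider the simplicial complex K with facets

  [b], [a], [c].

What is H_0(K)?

H_0 = Z^3.

Take the total order a < b < c on the vertex set. Then K (dimension 0) consists of the simplices:

  0-simplices (3): a, b, c

giving chain groups C_0 ≅ Z^3.

Reading off H_k = ker ∂_k / im ∂_{k+1}:

  H_0: rank C_0 − rank ∂_1 = 3 − 0 = 3, and there is no ∂_1, so H_0 ≅ Z^3.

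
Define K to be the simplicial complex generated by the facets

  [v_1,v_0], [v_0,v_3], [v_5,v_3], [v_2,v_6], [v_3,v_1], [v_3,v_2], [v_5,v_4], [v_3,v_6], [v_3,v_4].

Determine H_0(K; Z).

H_0 ≅ Z.

We work with the vertex ordering v_0 < v_1 < v_2 < v_3 < v_4 < v_5 < v_6. The simplices of K, each written with vertices in increasing order, are:

  0-simplices (7): [v_0], [v_1], [v_2], [v_3], [v_4], [v_5], [v_6]
  1-simplices (9): [v_0,v_1], [v_0,v_3], [v_1,v_3], [v_2,v_3], [v_2,v_6], [v_3,v_4], [v_3,v_5], [v_3,v_6], [v_4,v_5]

so the chain groups are C_0 ≅ Z^7, C_1 ≅ Z^9.

The boundary map ∂_1: C_1 → C_0 is given by ∂[p,q] = [q] − [p]. For instance
  ∂[v_0,v_3] = [v_3] − [v_0].
The 7×9 boundary matrix has rank 6 and Smith normal form diag(1,1,1,1,1,1).

Now H_k = ker ∂_k / im ∂_{k+1}, so:

  H_0: rank C_0 − rank ∂_1 = 7 − 6 = 1, and the invariant factors of ∂_1 are all 1, so H_0 ≅ Z.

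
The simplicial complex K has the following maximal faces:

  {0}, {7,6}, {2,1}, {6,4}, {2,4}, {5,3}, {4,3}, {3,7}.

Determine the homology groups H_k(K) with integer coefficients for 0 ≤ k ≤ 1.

H_0 = Z^2,  H_1 = Z.

K has 8 vertices, 7 edges.
rank ∂_0 = 0, rank ∂_1 = 6 ⇒ b_0 = 8 − 0 − 6 = 2; all invariant factors of ∂_1 are 1 so no torsion. So H_0 = Z^2.
rank ∂_1 = 6, rank ∂_2 = 0 ⇒ b_1 = 7 − 6 − 0 = 1. So H_1 = Z.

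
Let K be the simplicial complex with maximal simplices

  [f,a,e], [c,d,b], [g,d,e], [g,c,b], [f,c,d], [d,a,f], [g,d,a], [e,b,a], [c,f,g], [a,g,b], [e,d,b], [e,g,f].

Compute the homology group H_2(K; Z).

Take the total order a < b < c < d < e < f < g on the vertex set. Then K (dimension 2) consists of the simplices:

  0-simplices (7): a, b, c, d, e, f, g
  1-simplices (18): ab, ad, ae, af, ag, bc, bd, be, bg, cd, cf, cg, de, df, dg, ef, eg, fg
  2-simplices (12): abe, abg, adf, adg, aef, bcd, bcg, bde, cdf, cfg, deg, efg

giving chain groups C_0 ≅ Z^7, C_1 ≅ Z^18, C_2 ≅ Z^12.

Boundary ∂_1: C_1 → C_0 maps an edge to its endpoints' difference, ∂[p,q] = q − p. For instance
  ∂dg = g − d.
This gives a 7×18 integer matrix of rank 6; reducing to Smith normal form yields diagonal entries (1,1,1,1,1,1).

Boundary ∂_2: C_2 → C_1 maps a triangle to the signed sum of its edges. For instance
  ∂abe = be − ae + ab,
  ∂bcd = cd − bd + bc.
This gives a 18×12 integer matrix of rank 12; reducing to Smith normal form yields diagonal entries (1,1,1,1,1,1,1,1,1,1,1,2).

From H_k ≅ ker(∂_k) / im(∂_{k+1}) we obtain:

  H_2: rank ker ∂_2 − rank ∂_3 = (12 − 12) − 0 = 0, and there is no ∂_3, so H_2 = 0.

H_2 = 0.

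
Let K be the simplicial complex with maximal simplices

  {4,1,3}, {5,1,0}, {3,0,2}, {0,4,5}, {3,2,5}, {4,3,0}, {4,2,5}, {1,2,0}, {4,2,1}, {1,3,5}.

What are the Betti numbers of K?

Take the total order 0 < 1 < 2 < 3 < 4 < 5 on the vertex set. Then K (dimension 2) consists of the simplices:

  0-simplices (6): [0], [1], [2], [3], [4], [5]
  1-simplices (15): [0,1], [0,2], [0,3], [0,4], [0,5], [1,2], [1,3], [1,4], [1,5], [2,3], [2,4], [2,5], [3,4], [3,5], [4,5]
  2-simplices (10): [0,1,2], [0,1,5], [0,2,3], [0,3,4], [0,4,5], [1,2,4], [1,3,4], [1,3,5], [2,3,5], [2,4,5]

so the chain groups are C_0 ≅ Z^6, C_1 ≅ Z^15, C_2 ≅ Z^10.

∂_1: C_1 → C_0 sends each edge [p,q] (with p < q) to q − p. For instance
  ∂[4,5] = [5] − [4].
The 6×15 boundary matrix has rank 5 and Smith normal form diag(1,1,1,1,1).

∂_2: C_2 → C_1 sends each 2-simplex [p,q,r] to [q,r] − [p,r] + [p,q]. For instance
  ∂[0,1,2] = [1,2] − [0,2] + [0,1],
  ∂[0,3,4] = [3,4] − [0,4] + [0,3].
As a 15×10 matrix over Z this has rank 10, with invariant factors (1,1,1,1,1,1,1,1,1,2).

Now H_k = ker ∂_k / im ∂_{k+1}, so:

  H_0: rank C_0 − rank ∂_1 = 6 − 5 = 1, and the invariant factors of ∂_1 are all 1, so H_0 ≅ Z.
  H_1: rank ker ∂_1 − rank ∂_2 = (15 − 5) − 10 = 0, and ∂_2 has invariant factor 2 > 1, so H_1 ≅ Z/2.
  H_2: rank ker ∂_2 − rank ∂_3 = (10 − 10) − 0 = 0, and there is no ∂_3, so H_2 ≅ 0.

Hence the Betti numbers are b_0 = 1, b_1 = 0, b_2 = 0.

b_0 = 1, b_1 = 0, b_2 = 0.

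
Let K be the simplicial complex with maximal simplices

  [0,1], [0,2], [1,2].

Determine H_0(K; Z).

H_0 ≅ Z.

We work with the vertex ordering 0 < 1 < 2. The simplices of K, each written with vertices in increasing order, are:

  0-simplices (3): [0], [1], [2]
  1-simplices (3): [0,1], [0,2], [1,2]

giving chain groups C_0 ≅ Z^3, C_1 ≅ Z^3.

The boundary map ∂_1: C_1 → C_0 maps an edge to its endpoints' difference, ∂[p,q] = q − p.
The resulting 3×3 matrix has rank 2, and its Smith normal form has invariant factors (1,1).

Now H_k = ker ∂_k / im ∂_{k+1}, so:

  H_0: rank C_0 − rank ∂_1 = 3 − 2 = 1, and the invariant factors of ∂_1 are all 1, so H_0 = Z.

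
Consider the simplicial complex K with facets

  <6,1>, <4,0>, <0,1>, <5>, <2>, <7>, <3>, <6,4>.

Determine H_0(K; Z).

Take the total order 0 < 1 < 2 < 3 < 4 < 5 < 6 < 7 on the vertex set. Then K (dimension 1) consists of the simplices:

  0-simplices (8): [0], [1], [2], [3], [4], [5], [6], [7]
  1-simplices (4): [0,1], [0,4], [1,6], [4,6]

giving chain groups C_0 ≅ Z^8, C_1 ≅ Z^4.

The boundary map ∂_1: C_1 → C_0 is given by ∂[p,q] = [q] − [p].
This gives a 8×4 integer matrix of rank 3; reducing to Smith normal form yields diagonal entries (1,1,1).

From H_k ≅ ker(∂_k) / im(∂_{k+1}) we obtain:

  H_0: rank C_0 − rank ∂_1 = 8 − 3 = 5, and the invariant factors of ∂_1 are all 1, so H_0 = Z^5.

H_0 ≅ Z^5.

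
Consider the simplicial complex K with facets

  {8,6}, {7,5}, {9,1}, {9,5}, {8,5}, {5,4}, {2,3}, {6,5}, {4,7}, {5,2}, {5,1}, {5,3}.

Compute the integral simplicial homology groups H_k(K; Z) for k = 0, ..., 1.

H_0 = Z,  H_1 = Z^4.

Take the total order 1 < 2 < 3 < 4 < 5 < 6 < 7 < 8 < 9 on the vertex set. Then K (dimension 1) consists of the simplices:

  0-simplices (9): [1], [2], [3], [4], [5], [6], [7], [8], [9]
  1-simplices (12): [1,5], [1,9], [2,3], [2,5], [3,5], [4,5], [4,7], [5,6], [5,7], [5,8], [5,9], [6,8]

so the chain groups are C_0 ≅ Z^9, C_1 ≅ Z^12.

Boundary ∂_1: C_1 → C_0 maps an edge to its endpoints' difference, ∂[p,q] = q − p.
This gives a 9×12 integer matrix of rank 8; reducing to Smith normal form yields diagonal entries (1,1,1,1,1,1,1,1).

Computing H_k = (kernel of ∂_k) / (image of ∂_{k+1}):

  H_0: rank C_0 − rank ∂_1 = 9 − 8 = 1, and the invariant factors of ∂_1 are all 1, so H_0 = Z.
  H_1: rank ker ∂_1 − rank ∂_2 = (12 − 8) − 0 = 4, and there is no ∂_2, so H_1 = Z^4.

As a check, the Euler characteristic is 9 − 12 = -3, which agrees with 1 − 4 = -3.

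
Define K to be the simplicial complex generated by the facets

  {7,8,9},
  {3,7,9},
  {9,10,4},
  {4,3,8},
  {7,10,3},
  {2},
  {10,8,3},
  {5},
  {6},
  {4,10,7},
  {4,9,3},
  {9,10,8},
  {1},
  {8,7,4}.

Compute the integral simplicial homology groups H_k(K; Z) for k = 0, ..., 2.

H_0 = Z^5,  H_1 = Z_2,  H_2 = 0.

Order the vertices as 1 < 2 < 3 < 4 < 5 < 6 < 7 < 8 < 9 < 10. Listing each simplex with vertices in this order, K has dimension 2 with simplices:

  0-simplices (10): [1], [2], [3], [4], [5], [6], [7], [8], [9], [10]
  1-simplices (15): [3,4], [3,7], [3,8], [3,9], [3,10], [4,7], [4,8], [4,9], [4,10], [7,8], [7,9], [7,10], [8,9], [8,10], [9,10]
  2-simplices (10): [3,4,8], [3,4,9], [3,7,9], [3,7,10], [3,8,10], [4,7,8], [4,7,10], [4,9,10], [7,8,9], [8,9,10]

Hence C_0 ≅ Z^10, C_1 ≅ Z^15, C_2 ≅ Z^10.

The boundary map ∂_1: C_1 → C_0 is given by ∂[p,q] = [q] − [p]. For instance
  ∂[4,7] = [7] − [4].
As a 10×15 matrix over Z this has rank 5, with invariant factors (1,1,1,1,1).

Boundary ∂_2: C_2 → C_1 acts by ∂[p,q,r] = [q,r] − [p,r] + [p,q]. For instance
  ∂[3,4,9] = [4,9] − [3,9] + [3,4],
  ∂[4,7,8] = [7,8] − [4,8] + [4,7].
The resulting 15×10 matrix has rank 10, and its Smith normal form has invariant factors (1,1,1,1,1,1,1,1,1,2).

Computing H_k = (kernel of ∂_k) / (image of ∂_{k+1}):

  H_0: rank C_0 − rank ∂_1 = 10 − 5 = 5, and the invariant factors of ∂_1 are all 1, so H_0 = Z^5.
  H_1: rank ker ∂_1 − rank ∂_2 = (15 − 5) − 10 = 0, and ∂_2 has invariant factor 2 > 1, so H_1 = Z_2.
  H_2: rank ker ∂_2 − rank ∂_3 = (10 − 10) − 0 = 0, and there is no ∂_3, so H_2 = 0.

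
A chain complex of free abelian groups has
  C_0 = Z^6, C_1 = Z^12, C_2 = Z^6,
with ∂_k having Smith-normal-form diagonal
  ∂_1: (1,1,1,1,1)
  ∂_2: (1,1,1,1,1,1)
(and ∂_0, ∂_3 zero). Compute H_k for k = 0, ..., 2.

H_0: b_0 = 6 − 0 − 5 = 1; torsion from ∂_1 factors > 1: none. So H_0 ≅ Z.
H_1: b_1 = 12 − 5 − 6 = 1; torsion from ∂_2 factors > 1: none. So H_1 ≅ Z.
H_2: b_2 = 6 − 6 − 0 = 0; torsion from ∂_3 factors > 1: none. So H_2 ≅ 0.

H_0 ≅ Z,  H_1 ≅ Z,  H_2 = 0.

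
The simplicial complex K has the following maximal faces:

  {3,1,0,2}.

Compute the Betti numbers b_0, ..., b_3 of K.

Fix the vertex order 0 < 1 < 2 < 3 and write every simplex with vertices in increasing order. Then dim K = 3 and the simplices of K are:

  0-simplices (4): [0], [1], [2], [3]
  1-simplices (6): [0,1], [0,2], [0,3], [1,2], [1,3], [2,3]
  2-simplices (4): [0,1,2], [0,1,3], [0,2,3], [1,2,3]
  3-simplices (1): [0,1,2,3]

giving chain groups C_0 ≅ Z^4, C_1 ≅ Z^6, C_2 ≅ Z^4, C_3 ≅ Z^1.

The boundary map ∂_1: C_1 → C_0 is given by ∂[p,q] = [q] − [p].
As a 4×6 matrix over Z this has rank 3, with invariant factors (1,1,1).

∂_2: C_2 → C_1 maps a triangle to the signed sum of its edges. For instance
  ∂[0,1,2] = [1,2] − [0,2] + [0,1],
  ∂[1,2,3] = [2,3] − [1,3] + [1,2].
The 6×4 boundary matrix has rank 3 and Smith normal form diag(1,1,1).

The boundary map ∂_3: C_3 → C_2 sends each 3-simplex σ to the alternating sum Σ_i (−1)^i (σ with its i-th vertex removed). For instance
  ∂[0,1,2,3] = [1,2,3] − [0,2,3] + [0,1,3] − [0,1,2].
This gives a 4×1 integer matrix of rank 1; reducing to Smith normal form yields diagonal entries (1).

Reading off H_k = ker ∂_k / im ∂_{k+1}:

  H_0: rank C_0 − rank ∂_1 = 4 − 3 = 1, and the invariant factors of ∂_1 are all 1, so H_0 ≅ Z.
  H_1: rank ker ∂_1 − rank ∂_2 = (6 − 3) − 3 = 0, and the invariant factors of ∂_2 are all 1, so H_1 ≅ 0.
  H_2: rank ker ∂_2 − rank ∂_3 = (4 − 3) − 1 = 0, and the invariant factors of ∂_3 are all 1, so H_2 ≅ 0.
  H_3: rank ker ∂_3 − rank ∂_4 = (1 − 1) − 0 = 0, and there is no ∂_4, so H_3 ≅ 0.

As a check, the Euler characteristic is 4 − 6 + 4 − 1 = 1, which agrees with 1 − 0 + 0 − 0 = 1.
(K is a triangulation of the 3-simplex.)

Hence the Betti numbers are b_0 = 1, b_1 = 0, b_2 = 0, b_3 = 0.

b_0 = 1, b_1 = 0, b_2 = 0, b_3 = 0.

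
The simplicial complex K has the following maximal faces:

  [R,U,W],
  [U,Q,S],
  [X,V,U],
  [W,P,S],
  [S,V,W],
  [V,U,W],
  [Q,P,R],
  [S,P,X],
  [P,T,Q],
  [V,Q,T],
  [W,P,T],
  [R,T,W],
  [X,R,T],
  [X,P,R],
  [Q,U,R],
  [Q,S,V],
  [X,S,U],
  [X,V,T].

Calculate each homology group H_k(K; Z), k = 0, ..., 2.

Order the vertices as P < Q < R < S < T < U < V < W < X. Listing each simplex with vertices in this order, K has dimension 2 with simplices:

  0-simplices (9): P, Q, R, S, T, U, V, W, X
  1-simplices (27): PQ, PR, PS, PT, PW, PX, QR, QS, QT, QU, QV, RT, RU, RW, RX, SU, SV, SW, SX, TV, TW, TX, UV, UW, UX, VW, VX
  2-simplices (18): PQR, PQT, PRX, PSW, PSX, PTW, QRU, QSU, QSV, QTV, RTW, RTX, RUW, SUX, SVW, TVX, UVW, UVX

giving chain groups C_0 ≅ Z^9, C_1 ≅ Z^27, C_2 ≅ Z^18.

The boundary map ∂_1: C_1 → C_0 is given by ∂[p,q] = [q] − [p].
The 9×27 boundary matrix has rank 8 and Smith normal form diag(1,1,1,1,1,1,1,1).

Boundary ∂_2: C_2 → C_1 sends each 2-simplex [p,q,r] to [q,r] − [p,r] + [p,q]. For instance
  ∂QTV = TV − QV + QT,
  ∂RTX = TX − RX + RT.
The resulting 27×18 matrix has rank 18, and its Smith normal form has invariant factors (1,1,1,1,1,1,1,1,1,1,1,1,1,1,1,1,1,2).

Reading off H_k = ker ∂_k / im ∂_{k+1}:

  H_0: rank C_0 − rank ∂_1 = 9 − 8 = 1, and the invariant factors of ∂_1 are all 1, so H_0 ≅ Z.
  H_1: rank ker ∂_1 − rank ∂_2 = (27 − 8) − 18 = 1, and ∂_2 has invariant factor 2 > 1, so H_1 ≅ Z × Z/2.
  H_2: rank ker ∂_2 − rank ∂_3 = (18 − 18) − 0 = 0, and there is no ∂_3, so H_2 ≅ 0.

H_0 ≅ Z,  H_1 ≅ Z × Z/2,  H_2 = 0.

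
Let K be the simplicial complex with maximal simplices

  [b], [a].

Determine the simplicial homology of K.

Take the total order a < b on the vertex set. Then K (dimension 0) consists of the simplices:

  0-simplices (2): a, b

so the chain groups are C_0 ≅ Z^2.

From H_k ≅ ker(∂_k) / im(∂_{k+1}) we obtain:

  H_0: rank C_0 − rank ∂_1 = 2 − 0 = 2, and there is no ∂_1, so H_0 ≅ Z^2.

H_0 = Z^2.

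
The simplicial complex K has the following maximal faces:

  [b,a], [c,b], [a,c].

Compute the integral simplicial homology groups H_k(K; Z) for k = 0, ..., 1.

H_0 = Z,  H_1 = Z.

Take the total order a < b < c on the vertex set. Then K (dimension 1) consists of the simplices:

  0-simplices (3): a, b, c
  1-simplices (3): ab, ac, bc

giving chain groups C_0 ≅ Z^3, C_1 ≅ Z^3.

Boundary ∂_1: C_1 → C_0 sends each edge [p,q] (with p < q) to q − p.
The resulting 3×3 matrix has rank 2, and its Smith normal form has invariant factors (1,1).

Now H_k = ker ∂_k / im ∂_{k+1}, so:

  H_0: rank C_0 − rank ∂_1 = 3 − 2 = 1, and the invariant factors of ∂_1 are all 1, so H_0 ≅ Z.
  H_1: rank ker ∂_1 − rank ∂_2 = (3 − 2) − 0 = 1, and there is no ∂_2, so H_1 ≅ Z.

As a check, the Euler characteristic is 3 − 3 = 0, which agrees with 1 − 1 = 0.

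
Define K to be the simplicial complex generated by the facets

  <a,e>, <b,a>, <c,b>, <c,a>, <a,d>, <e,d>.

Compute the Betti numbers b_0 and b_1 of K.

We work with the vertex ordering a < b < c < d < e. The simplices of K, each written with vertices in increasing order, are:

  0-simplices (5): a, b, c, d, e
  1-simplices (6): ab, ac, ad, ae, bc, de

giving chain groups C_0 ≅ Z^5, C_1 ≅ Z^6.

Boundary ∂_1: C_1 → C_0 maps an edge to its endpoints' difference, ∂[p,q] = q − p.
The 5×6 boundary matrix has rank 4 and Smith normal form diag(1,1,1,1).

Reading off H_k = ker ∂_k / im ∂_{k+1}:

  H_0: rank C_0 − rank ∂_1 = 5 − 4 = 1, and the invariant factors of ∂_1 are all 1, so H_0 ≅ Z.
  H_1: rank ker ∂_1 − rank ∂_2 = (6 − 4) − 0 = 2, and there is no ∂_2, so H_1 ≅ Z^2.

(K is a triangulation of a wedge of 2 circles.)

Hence the Betti numbers are b_0 = 1, b_1 = 2.

b_0 = 1, b_1 = 2.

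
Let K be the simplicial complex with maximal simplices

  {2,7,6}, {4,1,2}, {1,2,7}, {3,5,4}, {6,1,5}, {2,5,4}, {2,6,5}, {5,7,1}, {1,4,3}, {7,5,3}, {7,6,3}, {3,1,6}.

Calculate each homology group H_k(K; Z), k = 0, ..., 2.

H_0 = Z,  H_1 = Z/2,  H_2 = 0.

Take the total order 1 < 2 < 3 < 4 < 5 < 6 < 7 on the vertex set. Then K (dimension 2) consists of the simplices:

  0-simplices (7): [1], [2], [3], [4], [5], [6], [7]
  1-simplices (18): [1,2], [1,3], [1,4], [1,5], [1,6], [1,7], [2,4], [2,5], [2,6], [2,7], [3,4], [3,5], [3,6], [3,7], [4,5], [5,6], [5,7], [6,7]
  2-simplices (12): [1,2,4], [1,2,7], [1,3,4], [1,3,6], [1,5,6], [1,5,7], [2,4,5], [2,5,6], [2,6,7], [3,4,5], [3,5,7], [3,6,7]

so the chain groups are C_0 ≅ Z^7, C_1 ≅ Z^18, C_2 ≅ Z^12.

∂_1: C_1 → C_0 is given by ∂[p,q] = [q] − [p]. For instance
  ∂[1,2] = [2] − [1].
The resulting 7×18 matrix has rank 6, and its Smith normal form has invariant factors (1,1,1,1,1,1).

The boundary map ∂_2: C_2 → C_1 maps a triangle to the signed sum of its edges. For instance
  ∂[1,3,4] = [3,4] − [1,4] + [1,3],
  ∂[3,5,7] = [5,7] − [3,7] + [3,5].
The 18×12 boundary matrix has rank 12 and Smith normal form diag(1,1,1,1,1,1,1,1,1,1,1,2).

Reading off H_k = ker ∂_k / im ∂_{k+1}:

  H_0: rank C_0 − rank ∂_1 = 7 − 6 = 1, and the invariant factors of ∂_1 are all 1, so H_0 ≅ Z.
  H_1: rank ker ∂_1 − rank ∂_2 = (18 − 6) − 12 = 0, and ∂_2 has invariant factor 2 > 1, so H_1 ≅ Z/2.
  H_2: rank ker ∂_2 − rank ∂_3 = (12 − 12) − 0 = 0, and there is no ∂_3, so H_2 ≅ 0.

(K is a triangulation of the real projective plane RP^2.)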